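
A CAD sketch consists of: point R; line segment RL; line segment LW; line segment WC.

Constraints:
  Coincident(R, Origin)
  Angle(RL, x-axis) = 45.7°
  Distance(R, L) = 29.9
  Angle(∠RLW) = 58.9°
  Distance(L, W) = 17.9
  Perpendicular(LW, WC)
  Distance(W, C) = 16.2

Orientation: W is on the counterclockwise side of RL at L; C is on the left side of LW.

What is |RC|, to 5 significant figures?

9.7178

R is at the origin; RL runs at 45.7° with length 29.9, so L = 29.9·(cos 45.7°, sin 45.7°) = (20.883, 21.399). ∠RLW = 58.9°, so LW runs at 45.7° + (180° − 58.9°) = 166.80° from the x-axis; with |LW| = 17.9, W = L + 17.9·(cos 166.80°, sin 166.80°) = (3.4556, 25.487). LW is perpendicular to WC; with |WC| = 16.2 on the left of LW, C = W + 16.2·(-0.22835, -0.97358) = (-0.24373, 9.7147). Then |RC| = |C − R| = 9.7178.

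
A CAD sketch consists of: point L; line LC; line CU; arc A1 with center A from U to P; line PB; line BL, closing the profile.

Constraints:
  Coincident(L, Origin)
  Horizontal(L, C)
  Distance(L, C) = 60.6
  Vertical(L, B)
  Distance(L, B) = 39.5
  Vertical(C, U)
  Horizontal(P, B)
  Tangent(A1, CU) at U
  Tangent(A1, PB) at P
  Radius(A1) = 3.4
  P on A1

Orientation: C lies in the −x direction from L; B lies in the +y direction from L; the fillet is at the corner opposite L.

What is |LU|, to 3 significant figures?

70.5

L is at the origin; L and C share the same y with |LC| = 60.6 and C on the −x side, so C = (-60.6, 0.00). LB is vertical with |LB| = 39.5 and B on the +y side, so B = (0.00, 39.5). The virtual corner opposite L is at (-60.6, 39.5). A1 meets CU tangentially, so AU is at right angles to CU and A1 meets PB tangentially, so AP is at right angles to PB, with radius 3.4, so the center A sits 3.4 in from both sides at A = (-57.2, 36.1). That places the tangent points at U = (-60.6, 36.1) on CU and P = (-57.2, 39.5) on PB. Then |LU| = |U − L| = 70.5.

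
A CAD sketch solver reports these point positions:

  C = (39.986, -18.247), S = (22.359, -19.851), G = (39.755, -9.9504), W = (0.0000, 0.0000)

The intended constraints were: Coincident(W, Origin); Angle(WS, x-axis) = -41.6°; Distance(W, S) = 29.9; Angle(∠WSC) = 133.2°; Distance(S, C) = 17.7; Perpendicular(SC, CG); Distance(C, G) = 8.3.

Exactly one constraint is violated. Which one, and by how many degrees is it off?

Perpendicular(SC, CG) — off by 3.60°.

W = (0.00, 0.00) ✓; WS at -41.60° ✓; |WS| = 29.90 ✓; ∠WSC = 133.2° ✓; |SC| = 17.70 ✓; ∠(SC, CG) = 86.40° ✗; |CG| = 8.300 ✓.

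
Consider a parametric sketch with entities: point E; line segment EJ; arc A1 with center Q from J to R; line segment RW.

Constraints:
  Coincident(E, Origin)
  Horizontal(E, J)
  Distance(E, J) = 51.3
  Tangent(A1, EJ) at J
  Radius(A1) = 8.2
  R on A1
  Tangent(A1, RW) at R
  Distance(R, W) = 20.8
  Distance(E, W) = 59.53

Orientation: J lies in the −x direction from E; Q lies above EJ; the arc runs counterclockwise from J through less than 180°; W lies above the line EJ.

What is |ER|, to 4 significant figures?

45.04

Checks: |QJ| = 8.200 ✓; |QR| = 8.200 ✓; ∠(QR, RW) = 90.00° ✓; |RW| = 20.80 ✓; |EW| = 59.53 ✓.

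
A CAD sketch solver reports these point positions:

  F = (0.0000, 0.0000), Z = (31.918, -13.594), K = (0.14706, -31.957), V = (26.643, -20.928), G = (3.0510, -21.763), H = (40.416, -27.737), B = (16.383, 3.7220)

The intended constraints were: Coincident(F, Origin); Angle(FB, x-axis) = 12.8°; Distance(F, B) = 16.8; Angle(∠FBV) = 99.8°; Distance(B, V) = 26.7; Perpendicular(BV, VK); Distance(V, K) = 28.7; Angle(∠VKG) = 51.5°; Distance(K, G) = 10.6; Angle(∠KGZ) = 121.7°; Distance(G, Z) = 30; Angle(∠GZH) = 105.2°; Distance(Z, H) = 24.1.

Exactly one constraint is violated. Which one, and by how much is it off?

Distance(Z, H) = 24.1 — off by 7.60.

F = (0.00, 0.00) ✓; FB at 12.80° ✓; |FB| = 16.80 ✓; ∠FBV = 99.80° ✓; |BV| = 26.70 ✓; ∠(BV, VK) = 90.00° ✓; |VK| = 28.70 ✓; ∠VKG = 51.50° ✓; |KG| = 10.60 ✓; ∠KGZ = 121.7° ✓; |GZ| = 30.00 ✓; ∠GZH = 105.2° ✓; |ZH| = 16.50 ✗.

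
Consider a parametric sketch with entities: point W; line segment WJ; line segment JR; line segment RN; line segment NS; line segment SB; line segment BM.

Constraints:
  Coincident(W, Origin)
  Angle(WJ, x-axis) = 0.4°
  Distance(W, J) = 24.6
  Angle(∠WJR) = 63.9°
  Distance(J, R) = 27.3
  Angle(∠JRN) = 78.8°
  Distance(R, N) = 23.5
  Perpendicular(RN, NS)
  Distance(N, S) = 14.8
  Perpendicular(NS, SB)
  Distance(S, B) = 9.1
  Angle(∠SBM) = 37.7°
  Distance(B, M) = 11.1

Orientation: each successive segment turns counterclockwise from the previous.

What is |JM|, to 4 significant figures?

25.92

NS is perpendicular to SB, so SB runs at 37.70°; with |SB| = 9.1, B = (10.08, 4.087). ∠SBM = 37.7° gives BM at -180.0° from the x-axis; with |BM| = 11.1, M = (-1.025, 4.087). Then |JM| = |M − J| = 25.92.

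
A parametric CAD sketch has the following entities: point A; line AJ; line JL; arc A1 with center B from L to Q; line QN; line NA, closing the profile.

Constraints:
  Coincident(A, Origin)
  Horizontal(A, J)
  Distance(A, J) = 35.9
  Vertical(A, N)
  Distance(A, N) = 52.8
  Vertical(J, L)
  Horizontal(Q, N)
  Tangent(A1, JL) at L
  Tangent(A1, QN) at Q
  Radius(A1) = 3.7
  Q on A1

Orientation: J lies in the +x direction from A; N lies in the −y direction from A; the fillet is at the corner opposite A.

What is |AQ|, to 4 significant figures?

61.84

The virtual corner opposite A is at (35.90, -52.80). Tangency of A1 to JL means the radius BL is perpendicular to JL and tangency of A1 to QN means the radius BQ is perpendicular to QN, with radius 3.7, so the center B sits 3.7 in from both sides at B = (32.20, -49.10). That places the tangent points at L = (35.90, -49.10) on JL and Q = (32.20, -52.80) on QN. Then |AQ| = |Q − A| = 61.84.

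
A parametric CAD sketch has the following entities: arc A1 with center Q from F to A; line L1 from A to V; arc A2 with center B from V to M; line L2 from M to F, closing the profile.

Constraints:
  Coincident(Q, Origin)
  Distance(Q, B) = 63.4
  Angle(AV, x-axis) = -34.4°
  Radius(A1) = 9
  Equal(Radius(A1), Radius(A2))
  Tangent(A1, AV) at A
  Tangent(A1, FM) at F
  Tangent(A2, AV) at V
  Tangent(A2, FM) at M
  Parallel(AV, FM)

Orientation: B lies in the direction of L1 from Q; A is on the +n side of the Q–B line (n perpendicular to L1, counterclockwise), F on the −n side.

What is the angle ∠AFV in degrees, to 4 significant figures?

74.15°

The slot axis is L1's direction at -34.4°, so u = (cos -34.4°, sin -34.4°) = (0.8251, -0.5650) and n = (−sin -34.4°, cos -34.4°) = (0.5650, 0.8251). Q is at the origin and B lies 63.4 along u from Q, so B = 63.4·u = (52.31, -35.82). Tangency of A1 to both parallel lines with radius 9.0 puts A and F at Q ± 9.0·n: A = (5.085, 7.426), F = (-5.085, -7.426). Equal radii place V and M the same way about B: V = B + 9.0·n = (57.40, -28.39), M = B − 9.0·n = (47.23, -43.24). Then cos ∠AFV = FA·FV / (|FA||FV|), giving 74.15°.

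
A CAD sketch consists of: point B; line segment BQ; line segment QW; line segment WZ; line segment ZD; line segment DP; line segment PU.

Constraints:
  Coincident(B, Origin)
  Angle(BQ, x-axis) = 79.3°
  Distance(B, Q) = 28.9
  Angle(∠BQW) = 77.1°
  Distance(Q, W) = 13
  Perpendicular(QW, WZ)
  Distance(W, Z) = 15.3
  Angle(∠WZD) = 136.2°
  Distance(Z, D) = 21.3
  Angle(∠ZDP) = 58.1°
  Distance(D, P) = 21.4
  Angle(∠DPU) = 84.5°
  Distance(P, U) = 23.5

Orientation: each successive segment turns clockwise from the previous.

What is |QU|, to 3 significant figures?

17.4

∠ZDP = 58.1° gives DP at 80.7° from the x-axis; with |DP| = 21.4, P = (-5.05, 22.1). ∠DPU = 84.5° gives PU at -14.8° from the x-axis; with |PU| = 23.5, U = (17.7, 16.1). Then |QU| = |U − Q| = 17.4.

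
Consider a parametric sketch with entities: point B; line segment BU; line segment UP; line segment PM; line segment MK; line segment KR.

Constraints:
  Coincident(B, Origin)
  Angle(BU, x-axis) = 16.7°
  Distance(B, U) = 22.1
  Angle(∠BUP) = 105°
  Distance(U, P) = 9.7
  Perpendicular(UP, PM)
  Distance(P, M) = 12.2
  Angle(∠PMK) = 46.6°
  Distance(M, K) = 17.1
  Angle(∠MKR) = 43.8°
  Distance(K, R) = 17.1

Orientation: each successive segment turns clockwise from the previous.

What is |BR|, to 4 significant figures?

29.08

B is at the origin; BU runs at 16.7° with length 22.1, so U = (21.17, 6.351). ∠BUP = 105.0° gives UP at -58.30° from the x-axis; with |UP| = 9.7, P = (26.26, -1.902). UP is perpendicular to PM, so PM runs at -148.3°; with |PM| = 12.2, M = (15.89, -8.313). ∠PMK = 46.6° gives MK at 78.30° from the x-axis; with |MK| = 17.1, K = (19.35, 8.432). ∠MKR = 43.8° gives KR at -57.90° from the x-axis; with |KR| = 17.1, R = (28.44, -6.054). Then |BR| = |R − B| = 29.08.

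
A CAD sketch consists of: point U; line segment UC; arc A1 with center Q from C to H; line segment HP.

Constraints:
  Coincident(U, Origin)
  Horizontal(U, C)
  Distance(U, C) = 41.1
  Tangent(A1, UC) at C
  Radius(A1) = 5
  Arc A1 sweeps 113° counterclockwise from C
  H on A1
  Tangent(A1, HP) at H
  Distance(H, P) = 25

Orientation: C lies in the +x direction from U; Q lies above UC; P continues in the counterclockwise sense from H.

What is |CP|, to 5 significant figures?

30.408

U is at the origin; U and C share the same y with |UC| = 41.1 and C on the +x side, so C = (41.100, 0.0000). A1 meets UC tangentially, so QC is at right angles to UC, so Q = C + (0, 5) = (41.100, 5.0000). On A1, C sits at bearing -90° from Q; a 113° counterclockwise sweep puts H at bearing 23°, so H = Q + 5.0·(cos 23°, sin 23°) = (45.703, 6.9537). A1 meets HP tangentially, so QH is at right angles to HP, so HP runs along (−sin 23°, cos 23°); with |HP| = 25.0, P = (35.934, 29.966). Then |CP| = |P − C| = 30.408.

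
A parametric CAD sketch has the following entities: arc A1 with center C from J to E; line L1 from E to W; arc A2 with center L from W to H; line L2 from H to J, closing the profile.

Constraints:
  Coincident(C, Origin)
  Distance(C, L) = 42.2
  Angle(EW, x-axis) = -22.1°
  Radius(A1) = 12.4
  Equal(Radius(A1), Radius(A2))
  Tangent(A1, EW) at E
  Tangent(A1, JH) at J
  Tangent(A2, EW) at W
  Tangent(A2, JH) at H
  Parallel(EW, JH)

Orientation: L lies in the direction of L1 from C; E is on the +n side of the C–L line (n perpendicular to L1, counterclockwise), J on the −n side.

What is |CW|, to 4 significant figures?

43.98

The slot axis is L1's direction at -22.1°, so u = (cos -22.1°, sin -22.1°) = (0.9265, -0.3762) and n = (−sin -22.1°, cos -22.1°) = (0.3762, 0.9265). C is at the origin and L lies 42.2 along u from C, so L = 42.2·u = (39.10, -15.88). Tangency of A1 to both parallel lines with radius 12.4 puts E and J at C ± 12.4·n: E = (4.665, 11.49), J = (-4.665, -11.49). Equal radii place W and H the same way about L: W = L + 12.4·n = (43.76, -4.388), H = L − 12.4·n = (34.43, -27.37). Then |CW| = |W − C| = 43.98.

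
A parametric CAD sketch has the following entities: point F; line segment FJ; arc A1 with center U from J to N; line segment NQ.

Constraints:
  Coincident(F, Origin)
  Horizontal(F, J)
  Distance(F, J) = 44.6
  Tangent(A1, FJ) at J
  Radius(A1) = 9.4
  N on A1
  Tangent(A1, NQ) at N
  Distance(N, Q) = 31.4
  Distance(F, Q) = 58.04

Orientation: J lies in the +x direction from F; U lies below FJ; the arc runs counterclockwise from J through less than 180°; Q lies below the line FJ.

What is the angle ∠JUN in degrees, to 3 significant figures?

98.9°

Checks: |UN| = 9.400 ✓; ∠(UN, NQ) = 90.00° ✓; |NQ| = 31.40 ✓; |FQ| = 58.04 ✓.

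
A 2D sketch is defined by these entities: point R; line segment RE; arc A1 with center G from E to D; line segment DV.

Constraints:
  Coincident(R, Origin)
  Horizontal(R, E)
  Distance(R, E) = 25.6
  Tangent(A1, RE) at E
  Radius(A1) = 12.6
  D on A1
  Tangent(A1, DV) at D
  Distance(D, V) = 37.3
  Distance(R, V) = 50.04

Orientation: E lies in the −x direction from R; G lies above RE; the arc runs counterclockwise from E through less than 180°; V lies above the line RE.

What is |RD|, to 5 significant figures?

17.530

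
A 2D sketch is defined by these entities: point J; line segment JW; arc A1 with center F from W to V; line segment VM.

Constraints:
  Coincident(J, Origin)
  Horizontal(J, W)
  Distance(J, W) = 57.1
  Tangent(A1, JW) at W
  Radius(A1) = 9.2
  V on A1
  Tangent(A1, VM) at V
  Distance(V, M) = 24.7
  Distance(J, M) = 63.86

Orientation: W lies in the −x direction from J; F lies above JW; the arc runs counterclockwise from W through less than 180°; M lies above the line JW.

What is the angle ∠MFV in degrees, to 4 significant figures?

69.57°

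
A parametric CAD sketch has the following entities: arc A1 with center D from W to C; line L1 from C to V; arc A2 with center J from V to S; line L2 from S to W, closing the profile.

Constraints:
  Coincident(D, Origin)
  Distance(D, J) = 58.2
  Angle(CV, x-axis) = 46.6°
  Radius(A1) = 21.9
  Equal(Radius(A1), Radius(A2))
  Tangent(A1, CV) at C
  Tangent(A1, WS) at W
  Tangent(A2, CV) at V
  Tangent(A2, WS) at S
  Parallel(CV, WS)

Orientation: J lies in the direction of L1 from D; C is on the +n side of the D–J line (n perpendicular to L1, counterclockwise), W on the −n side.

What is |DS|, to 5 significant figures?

62.184

The slot axis is L1's direction at 46.6°, so u = (cos 46.6°, sin 46.6°) = (0.68709, 0.72657) and n = (−sin 46.6°, cos 46.6°) = (-0.72657, 0.68709). D is at the origin and J lies 58.2 along u from D, so J = 58.2·u = (39.988, 42.287). Tangency of A1 to both parallel lines with radius 21.9 puts C and W at D ± 21.9·n: C = (-15.912, 15.047), W = (15.912, -15.047). Equal radii place V and S the same way about J: V = J + 21.9·n = (24.077, 57.334), S = J − 21.9·n = (55.900, 27.239). Then |DS| = |S − D| = 62.184.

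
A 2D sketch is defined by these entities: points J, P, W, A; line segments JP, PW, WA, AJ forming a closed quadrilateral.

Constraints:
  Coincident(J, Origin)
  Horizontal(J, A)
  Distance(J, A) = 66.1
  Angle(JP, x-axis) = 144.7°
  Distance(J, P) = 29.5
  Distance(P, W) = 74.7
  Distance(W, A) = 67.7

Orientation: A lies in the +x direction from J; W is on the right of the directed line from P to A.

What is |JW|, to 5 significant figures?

48.625

Checks: |PW| = 74.70 ✓; |WA| = 67.70 ✓.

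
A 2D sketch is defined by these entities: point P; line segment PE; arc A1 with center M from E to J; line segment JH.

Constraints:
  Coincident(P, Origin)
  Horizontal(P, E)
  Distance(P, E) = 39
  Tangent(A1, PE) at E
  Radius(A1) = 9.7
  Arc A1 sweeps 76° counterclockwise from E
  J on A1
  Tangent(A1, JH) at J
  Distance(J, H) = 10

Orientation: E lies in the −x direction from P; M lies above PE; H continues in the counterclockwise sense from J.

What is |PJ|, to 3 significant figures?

30.5

P is at the origin; P and E share the same y with |PE| = 39.0 and E on the −x side, so E = (-39.0, 0.00). Since A1 is tangent to PE there, ME ⟂ PE, so M = E + (0, 9.7) = (-39.0, 9.70). On A1, E sits at bearing -90° from M; a 76° counterclockwise sweep puts J at bearing -14°, so J = M + 9.7·(cos -14°, sin -14°) = (-29.6, 7.35). Then |PJ| = |J − P| = 30.5.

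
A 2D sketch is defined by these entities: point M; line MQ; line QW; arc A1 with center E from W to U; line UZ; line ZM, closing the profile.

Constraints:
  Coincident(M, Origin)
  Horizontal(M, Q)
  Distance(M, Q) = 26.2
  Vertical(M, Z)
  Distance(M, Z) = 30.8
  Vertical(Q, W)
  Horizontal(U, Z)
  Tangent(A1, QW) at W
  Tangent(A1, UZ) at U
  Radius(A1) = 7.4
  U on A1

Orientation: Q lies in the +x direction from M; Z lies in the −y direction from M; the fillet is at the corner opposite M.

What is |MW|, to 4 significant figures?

35.13

The virtual corner opposite M is at (26.20, -30.80). Since A1 is tangent to QW there, EW ⟂ QW and since A1 is tangent to UZ there, EU ⟂ UZ, with radius 7.4, so the center E sits 7.4 in from both sides at E = (18.80, -23.40). That places the tangent points at W = (26.20, -23.40) on QW and U = (18.80, -30.80) on UZ. Then |MW| = |W − M| = 35.13.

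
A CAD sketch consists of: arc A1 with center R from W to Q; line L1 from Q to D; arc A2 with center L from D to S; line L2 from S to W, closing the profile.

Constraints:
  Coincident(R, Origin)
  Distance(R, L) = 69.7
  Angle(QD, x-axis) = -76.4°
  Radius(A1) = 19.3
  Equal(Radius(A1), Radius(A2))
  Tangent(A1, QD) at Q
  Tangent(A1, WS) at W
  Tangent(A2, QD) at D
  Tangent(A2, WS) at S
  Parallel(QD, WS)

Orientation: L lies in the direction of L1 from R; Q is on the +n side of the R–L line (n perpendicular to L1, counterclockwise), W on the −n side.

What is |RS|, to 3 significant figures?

72.3

The slot axis is L1's direction at -76.4°, so u = (cos -76.4°, sin -76.4°) = (0.235, -0.972) and n = (−sin -76.4°, cos -76.4°) = (0.972, 0.235). R is at the origin and L lies 69.7 along u from R, so L = 69.7·u = (16.4, -67.7). Tangency of A1 to both parallel lines with radius 19.3 puts Q and W at R ± 19.3·n: Q = (18.8, 4.54), W = (-18.8, -4.54). Equal radii place D and S the same way about L: D = L + 19.3·n = (35.1, -63.2), S = L − 19.3·n = (-2.37, -72.3). Then |RS| = |S − R| = 72.3.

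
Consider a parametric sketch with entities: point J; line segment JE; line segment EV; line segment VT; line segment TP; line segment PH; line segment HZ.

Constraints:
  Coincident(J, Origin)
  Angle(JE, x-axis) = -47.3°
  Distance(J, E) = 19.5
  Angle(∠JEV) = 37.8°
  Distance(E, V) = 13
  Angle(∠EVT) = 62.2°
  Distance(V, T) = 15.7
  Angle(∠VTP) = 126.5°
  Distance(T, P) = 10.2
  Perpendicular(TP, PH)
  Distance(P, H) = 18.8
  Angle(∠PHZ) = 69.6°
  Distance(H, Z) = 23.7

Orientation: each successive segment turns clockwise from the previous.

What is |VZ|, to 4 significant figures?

3.389

The perpendicularity gives PH at right angles to TP, so PH runs at -90.80°; with |PH| = 18.8, H = (19.85, -18.64). ∠PHZ = 69.6° gives HZ at 158.8° from the x-axis; with |HZ| = 23.7, Z = (-2.243, -10.07). Then |VZ| = |Z − V| = 3.389.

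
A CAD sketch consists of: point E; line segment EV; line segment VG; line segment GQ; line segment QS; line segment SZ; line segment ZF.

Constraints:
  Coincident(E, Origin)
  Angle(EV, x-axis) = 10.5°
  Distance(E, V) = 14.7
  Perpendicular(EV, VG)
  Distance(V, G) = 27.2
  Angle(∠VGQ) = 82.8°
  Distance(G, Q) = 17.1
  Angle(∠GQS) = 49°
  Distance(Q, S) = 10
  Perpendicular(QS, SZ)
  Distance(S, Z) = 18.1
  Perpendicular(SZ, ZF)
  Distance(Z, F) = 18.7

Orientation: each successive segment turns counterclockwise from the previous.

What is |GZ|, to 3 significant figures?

5.34

∠GQS = 49.0° gives QS at -31.3° from the x-axis; with |QS| = 10.0, S = (1.75, 19.0). QS ⟂ SZ, so SZ runs at 58.7°; with |SZ| = 18.1, Z = (11.2, 34.5). Then |GZ| = |Z − G| = 5.34.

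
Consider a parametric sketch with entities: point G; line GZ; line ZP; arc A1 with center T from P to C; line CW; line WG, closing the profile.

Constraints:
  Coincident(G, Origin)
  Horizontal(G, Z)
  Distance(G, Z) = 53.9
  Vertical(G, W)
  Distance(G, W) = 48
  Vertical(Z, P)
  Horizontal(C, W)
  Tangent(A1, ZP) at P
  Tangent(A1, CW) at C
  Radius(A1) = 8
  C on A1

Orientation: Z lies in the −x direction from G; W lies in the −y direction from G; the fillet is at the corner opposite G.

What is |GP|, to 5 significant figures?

67.121

G is at the origin; G and Z share the same y with |GZ| = 53.9 and Z on the −x side, so Z = (-53.900, 0.0000). GW is vertical with |GW| = 48.0 and W on the −y side, so W = (0.0000, -48.000). The virtual corner opposite G is at (-53.900, -48.000). A1 meets ZP tangentially, so TP is at right angles to ZP and tangency of A1 to CW means the radius TC is perpendicular to CW, with radius 8.0, so the center T sits 8.0 in from both sides at T = (-45.900, -40.000). That places the tangent points at P = (-53.900, -40.000) on ZP and C = (-45.900, -48.000) on CW. Then |GP| = |P − G| = 67.121.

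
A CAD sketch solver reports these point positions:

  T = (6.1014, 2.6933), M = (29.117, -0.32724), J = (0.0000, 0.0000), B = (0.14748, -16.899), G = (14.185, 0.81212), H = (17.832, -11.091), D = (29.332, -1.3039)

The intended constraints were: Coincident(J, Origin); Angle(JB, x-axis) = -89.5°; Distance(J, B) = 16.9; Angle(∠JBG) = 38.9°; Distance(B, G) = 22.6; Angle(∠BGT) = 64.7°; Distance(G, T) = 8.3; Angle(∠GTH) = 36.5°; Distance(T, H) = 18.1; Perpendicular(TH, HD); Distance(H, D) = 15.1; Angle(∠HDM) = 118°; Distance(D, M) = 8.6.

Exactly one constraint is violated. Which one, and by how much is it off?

Distance(D, M) = 8.6 — off by 7.60.

J = (0.00, 0.00) ✓; JB at -89.50° ✓; |JB| = 16.90 ✓; ∠JBG = 38.90° ✓; |BG| = 22.60 ✓; ∠BGT = 64.70° ✓; |GT| = 8.300 ✓; ∠GTH = 36.50° ✓; |TH| = 18.10 ✓; ∠(TH, HD) = 90.00° ✓; |HD| = 15.10 ✓; ∠HDM = 118.0° ✓; |DM| = 1.000 ✗.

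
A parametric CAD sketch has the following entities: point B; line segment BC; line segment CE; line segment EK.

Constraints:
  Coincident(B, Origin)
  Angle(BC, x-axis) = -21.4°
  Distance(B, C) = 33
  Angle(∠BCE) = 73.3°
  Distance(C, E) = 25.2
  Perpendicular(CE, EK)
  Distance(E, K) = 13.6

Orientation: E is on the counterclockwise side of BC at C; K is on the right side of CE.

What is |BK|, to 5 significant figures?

47.862

∠BCE = 73.3°, so CE runs at -21.4° + (180° − 73.3°) = 85.300° from the x-axis; with |CE| = 25.2, E = C + 25.2·(cos 85.300°, sin 85.300°) = (32.790, 13.074). The perpendicularity gives EK at right angles to CE; with |EK| = 13.6 on the right of CE, K = E + 13.6·(0.99664, -0.081939) = (46.344, 11.960). Then |BK| = |K − B| = 47.862.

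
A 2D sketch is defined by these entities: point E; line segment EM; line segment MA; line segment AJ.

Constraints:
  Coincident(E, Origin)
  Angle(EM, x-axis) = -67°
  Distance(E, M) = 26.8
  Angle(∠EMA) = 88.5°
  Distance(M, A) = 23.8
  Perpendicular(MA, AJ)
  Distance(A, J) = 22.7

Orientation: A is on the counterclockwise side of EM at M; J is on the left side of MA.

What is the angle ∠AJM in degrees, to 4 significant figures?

46.36°

E is at the origin; EM runs at -67.0° with length 26.8, so M = 26.8·(cos -67.0°, sin -67.0°) = (10.47, -24.67). ∠EMA = 88.5°, so MA runs at -67.0° + (180° − 88.5°) = 24.50° from the x-axis; with |MA| = 23.8, A = M + 23.8·(cos 24.50°, sin 24.50°) = (32.13, -14.80). MA ⟂ AJ; with |AJ| = 22.7 on the left of MA, J = A + 22.7·(-0.4147, 0.9100) = (22.72, 5.856). Then cos ∠AJM = JA·JM / (|JA||JM|), giving 46.36°.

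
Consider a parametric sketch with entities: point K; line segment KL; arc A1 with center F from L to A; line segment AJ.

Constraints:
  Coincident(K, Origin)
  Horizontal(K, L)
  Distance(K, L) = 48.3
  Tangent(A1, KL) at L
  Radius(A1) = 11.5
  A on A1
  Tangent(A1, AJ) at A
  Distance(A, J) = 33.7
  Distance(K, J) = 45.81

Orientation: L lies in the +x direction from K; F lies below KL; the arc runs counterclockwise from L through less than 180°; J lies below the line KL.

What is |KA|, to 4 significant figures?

38.32

Checks: ∠(FL, LK) = 90.00° ✓; |FL| = 11.50 ✓; |FA| = 11.50 ✓; ∠(FA, AJ) = 90.00° ✓; |AJ| = 33.70 ✓; |KJ| = 45.81 ✓.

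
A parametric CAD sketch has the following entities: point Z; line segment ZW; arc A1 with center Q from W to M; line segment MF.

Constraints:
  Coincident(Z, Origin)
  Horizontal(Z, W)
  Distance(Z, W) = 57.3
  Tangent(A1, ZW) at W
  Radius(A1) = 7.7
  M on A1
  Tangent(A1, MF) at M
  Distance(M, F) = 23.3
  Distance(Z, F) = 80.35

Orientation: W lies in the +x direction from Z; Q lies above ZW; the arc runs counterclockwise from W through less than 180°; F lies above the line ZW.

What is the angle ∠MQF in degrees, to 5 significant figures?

71.713°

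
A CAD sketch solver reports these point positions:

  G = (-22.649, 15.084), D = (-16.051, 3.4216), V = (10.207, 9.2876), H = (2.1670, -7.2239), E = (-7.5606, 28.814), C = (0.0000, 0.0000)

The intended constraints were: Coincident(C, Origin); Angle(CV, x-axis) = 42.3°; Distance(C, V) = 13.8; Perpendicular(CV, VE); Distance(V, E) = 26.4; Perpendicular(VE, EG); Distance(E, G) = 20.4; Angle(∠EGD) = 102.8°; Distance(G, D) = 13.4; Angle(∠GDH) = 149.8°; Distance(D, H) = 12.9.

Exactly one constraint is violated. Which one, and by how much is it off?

Distance(D, H) = 12.9 — off by 8.20.

C = (0.00, 0.00) ✓; CV at 42.30° ✓; |CV| = 13.80 ✓; ∠(CV, VE) = 90.00° ✓; |VE| = 26.40 ✓; ∠(VE, EG) = 90.00° ✓; |EG| = 20.40 ✓; ∠EGD = 102.8° ✓; |GD| = 13.40 ✓; ∠GDH = 149.8° ✓; |DH| = 21.10 ✗.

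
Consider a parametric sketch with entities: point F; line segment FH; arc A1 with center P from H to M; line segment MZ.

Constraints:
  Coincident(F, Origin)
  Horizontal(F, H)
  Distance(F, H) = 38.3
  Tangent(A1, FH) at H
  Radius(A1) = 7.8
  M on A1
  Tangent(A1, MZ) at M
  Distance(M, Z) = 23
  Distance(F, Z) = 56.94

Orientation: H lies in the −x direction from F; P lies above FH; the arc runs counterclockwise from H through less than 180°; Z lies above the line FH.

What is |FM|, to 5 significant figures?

35.204

F is at the origin; FH is horizontal with |FH| = 38.3 and H on the −x side, so H = (-38.300, 0.0000). A1 meets FH tangentially, so PH is at right angles to FH, so P = H + (0, 7.8) = (-38.300, 7.8000). Since PM ⟂ MZ (tangency), |PZ| = √(7.8² + 23.0²) = 24.287 regardless of where M sits on A1. So Z lies on both circle(F, 56.94) and circle(P, 24.287); the above-FH intersection is Z = (-48.492, 29.845). M is the foot of the tangent from Z: M = (-32.646, 13.174).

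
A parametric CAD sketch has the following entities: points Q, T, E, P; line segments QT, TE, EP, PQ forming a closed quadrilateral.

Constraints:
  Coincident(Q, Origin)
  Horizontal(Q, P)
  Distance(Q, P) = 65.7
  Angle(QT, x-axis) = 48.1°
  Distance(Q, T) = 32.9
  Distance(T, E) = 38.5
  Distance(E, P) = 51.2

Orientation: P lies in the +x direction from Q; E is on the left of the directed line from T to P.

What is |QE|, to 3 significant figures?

71.2

Q is at the origin; Q and P share the same y with |QP| = 65.7 and P in +x, so P = (65.7, 0). QT runs at 48.1° with |QT| = 32.9, so T = (22.0, 24.5). E is determined by |TE| = 38.5 and |EP| = 51.2 together: it lies at the intersection of circle(T, 38.5) and circle(P, 51.2). With |TP| = 50.1, the foot of the radical line on TP is 13.7 from T and the perpendicular offset is √(38.5² − 13.7²) = 36.0. Taking the left-of-TP solution: E = (51.5, 49.2).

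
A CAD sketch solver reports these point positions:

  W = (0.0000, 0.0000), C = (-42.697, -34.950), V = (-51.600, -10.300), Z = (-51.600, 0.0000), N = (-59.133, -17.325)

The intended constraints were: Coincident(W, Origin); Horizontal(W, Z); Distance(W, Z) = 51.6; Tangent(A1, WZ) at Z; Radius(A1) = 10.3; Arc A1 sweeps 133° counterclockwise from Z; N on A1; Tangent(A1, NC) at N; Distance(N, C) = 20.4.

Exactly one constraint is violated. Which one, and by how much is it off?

Distance(N, C) = 20.4 — off by 3.70.

W = (0.00, 0.00) ✓; W.y = 0.00, Z.y = 0.00 ✓; |WZ| = 51.60 ✓; ∠(VZ, ZW) = 90.00° ✓; |VZ| = 10.30 ✓; bearing(V→N) − bearing(V→Z) = 133.0° ✓; |VN| = 10.30 ✓; ∠(VN, NC) = 90.00° ✓; |NC| = 24.10 ✗.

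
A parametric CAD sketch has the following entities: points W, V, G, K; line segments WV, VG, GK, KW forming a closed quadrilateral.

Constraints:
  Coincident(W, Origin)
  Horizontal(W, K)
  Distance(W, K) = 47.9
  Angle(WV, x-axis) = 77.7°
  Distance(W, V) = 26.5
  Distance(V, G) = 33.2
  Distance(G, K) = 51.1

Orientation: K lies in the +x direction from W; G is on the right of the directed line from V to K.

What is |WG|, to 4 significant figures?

6.821

W is at the origin; W and K share the same y with |WK| = 47.9 and K in +x, so K = (47.9, 0). WV runs at 77.7° with |WV| = 26.5, so V = (5.645, 25.89). G is determined by |VG| = 33.2 and |GK| = 51.1 together: it lies at the intersection of circle(V, 33.2) and circle(K, 51.1). With |VK| = 49.56, the foot of the radical line on VK is 9.553 from V and the perpendicular offset is √(33.2² − 9.553²) = 31.80. Taking the right-of-VK solution: G = (-2.821, -6.211).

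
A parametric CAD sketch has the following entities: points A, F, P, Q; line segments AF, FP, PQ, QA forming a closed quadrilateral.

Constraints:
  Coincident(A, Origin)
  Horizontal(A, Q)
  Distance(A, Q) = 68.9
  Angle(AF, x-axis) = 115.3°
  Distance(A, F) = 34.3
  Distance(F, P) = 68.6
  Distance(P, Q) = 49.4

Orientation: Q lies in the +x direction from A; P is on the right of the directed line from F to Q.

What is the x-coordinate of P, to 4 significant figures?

25.90

Checks: |FP| = 68.60 ✓; |PQ| = 49.40 ✓.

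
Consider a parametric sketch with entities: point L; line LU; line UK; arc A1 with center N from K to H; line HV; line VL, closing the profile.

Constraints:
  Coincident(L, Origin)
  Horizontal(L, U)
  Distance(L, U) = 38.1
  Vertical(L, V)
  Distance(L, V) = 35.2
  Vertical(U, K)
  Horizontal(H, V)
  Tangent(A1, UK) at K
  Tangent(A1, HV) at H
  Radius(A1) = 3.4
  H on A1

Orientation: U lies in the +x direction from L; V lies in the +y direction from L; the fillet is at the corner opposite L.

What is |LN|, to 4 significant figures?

47.07

L and V share the same x with |LV| = 35.2 and V on the +y side, so V = (0.000, 35.20). The virtual corner opposite L is at (38.10, 35.20). Since A1 is tangent to UK there, NK ⟂ UK and since A1 is tangent to HV there, NH ⟂ HV, with radius 3.4, so the center N sits 3.4 in from both sides at N = (34.70, 31.80). Then |LN| = |N − L| = 47.07.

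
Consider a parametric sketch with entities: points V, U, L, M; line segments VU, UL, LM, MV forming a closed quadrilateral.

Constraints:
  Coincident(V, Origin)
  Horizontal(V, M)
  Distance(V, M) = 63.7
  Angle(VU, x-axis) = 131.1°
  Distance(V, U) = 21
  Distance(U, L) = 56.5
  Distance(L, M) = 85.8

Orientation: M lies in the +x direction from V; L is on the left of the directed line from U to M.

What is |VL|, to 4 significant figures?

67.77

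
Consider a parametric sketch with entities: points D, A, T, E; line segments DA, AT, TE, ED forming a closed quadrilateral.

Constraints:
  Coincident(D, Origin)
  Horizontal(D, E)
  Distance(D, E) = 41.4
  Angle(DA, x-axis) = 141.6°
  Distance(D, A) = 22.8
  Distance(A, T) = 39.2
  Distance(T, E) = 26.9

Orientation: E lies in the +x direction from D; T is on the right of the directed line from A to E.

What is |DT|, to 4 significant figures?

16.73

Checks: |AT| = 39.20 ✓; |TE| = 26.90 ✓.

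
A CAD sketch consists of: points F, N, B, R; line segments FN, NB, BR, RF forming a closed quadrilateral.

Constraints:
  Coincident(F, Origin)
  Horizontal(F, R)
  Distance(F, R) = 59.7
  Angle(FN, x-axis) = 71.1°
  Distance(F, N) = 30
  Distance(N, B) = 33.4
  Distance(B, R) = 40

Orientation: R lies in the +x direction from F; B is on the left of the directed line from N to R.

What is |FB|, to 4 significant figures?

55.49

Checks: |NB| = 33.40 ✓; |BR| = 40.00 ✓.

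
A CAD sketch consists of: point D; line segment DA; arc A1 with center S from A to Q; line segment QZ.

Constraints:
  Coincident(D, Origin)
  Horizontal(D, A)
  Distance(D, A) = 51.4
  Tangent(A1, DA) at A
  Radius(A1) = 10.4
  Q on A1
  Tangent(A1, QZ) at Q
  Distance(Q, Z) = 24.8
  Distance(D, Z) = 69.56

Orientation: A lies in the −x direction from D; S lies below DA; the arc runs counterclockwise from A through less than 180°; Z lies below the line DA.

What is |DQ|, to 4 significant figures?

62.79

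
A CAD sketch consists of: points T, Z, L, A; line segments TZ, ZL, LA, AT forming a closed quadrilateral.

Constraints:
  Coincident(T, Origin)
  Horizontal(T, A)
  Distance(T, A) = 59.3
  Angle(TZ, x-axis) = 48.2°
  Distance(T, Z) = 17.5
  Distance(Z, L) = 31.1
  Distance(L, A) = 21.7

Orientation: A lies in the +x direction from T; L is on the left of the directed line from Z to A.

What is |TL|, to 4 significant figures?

44.99

Checks: |ZL| = 31.10 ✓; |LA| = 21.70 ✓.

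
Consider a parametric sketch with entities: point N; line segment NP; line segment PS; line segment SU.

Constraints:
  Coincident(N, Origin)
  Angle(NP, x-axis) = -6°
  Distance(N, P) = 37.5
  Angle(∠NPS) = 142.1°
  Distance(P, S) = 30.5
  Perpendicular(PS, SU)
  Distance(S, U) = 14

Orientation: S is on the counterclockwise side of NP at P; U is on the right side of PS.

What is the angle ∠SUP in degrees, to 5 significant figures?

65.344°

N is at the origin; NP runs at -6.0° with length 37.5, so P = 37.5·(cos -6.0°, sin -6.0°) = (37.295, -3.9198). ∠NPS = 142.1°, so PS runs at -6.0° + (180° − 142.1°) = 31.900° from the x-axis; with |PS| = 30.5, S = P + 30.5·(cos 31.900°, sin 31.900°) = (63.188, 12.198). The perpendicularity gives SU at right angles to PS; with |SU| = 14.0 on the right of PS, U = S + 14.0·(0.52844, -0.84897) = (70.586, 0.31195). Then cos ∠SUP = US·UP / (|US||UP|), giving 65.344°.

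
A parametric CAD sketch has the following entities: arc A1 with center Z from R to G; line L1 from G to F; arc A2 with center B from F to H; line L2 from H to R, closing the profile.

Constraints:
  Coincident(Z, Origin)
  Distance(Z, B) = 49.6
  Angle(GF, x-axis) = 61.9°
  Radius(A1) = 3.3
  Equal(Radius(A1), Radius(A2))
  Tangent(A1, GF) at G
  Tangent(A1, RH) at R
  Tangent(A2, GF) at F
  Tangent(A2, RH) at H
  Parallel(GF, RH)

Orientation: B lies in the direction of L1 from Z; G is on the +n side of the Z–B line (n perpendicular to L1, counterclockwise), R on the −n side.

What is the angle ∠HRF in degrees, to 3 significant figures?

7.58°

Tangency of A1 to both parallel lines with radius 3.3 puts G and R at Z ± 3.3·n: G = (-2.91, 1.55), R = (2.91, -1.55). Equal radii place F and H the same way about B: F = B + 3.3·n = (20.5, 45.3), H = B − 3.3·n = (26.3, 42.2). Then cos ∠HRF = RH·RF / (|RH||RF|), giving 7.58°.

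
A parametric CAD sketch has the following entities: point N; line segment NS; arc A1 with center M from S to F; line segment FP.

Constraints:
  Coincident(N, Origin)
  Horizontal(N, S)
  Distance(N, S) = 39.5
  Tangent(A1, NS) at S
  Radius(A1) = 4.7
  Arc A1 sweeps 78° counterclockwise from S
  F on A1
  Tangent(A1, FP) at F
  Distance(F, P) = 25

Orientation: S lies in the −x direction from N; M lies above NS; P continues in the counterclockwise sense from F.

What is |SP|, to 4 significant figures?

29.83

On A1, S sits at bearing -90° from M; a 78° counterclockwise sweep puts F at bearing -12°, so F = M + 4.7·(cos -12°, sin -12°) = (-34.90, 3.723). Tangency of A1 to FP means the radius MF is perpendicular to FP, so FP runs along (−sin -12°, cos -12°); with |FP| = 25.0, P = (-29.70, 28.18). Then |SP| = |P − S| = 29.83.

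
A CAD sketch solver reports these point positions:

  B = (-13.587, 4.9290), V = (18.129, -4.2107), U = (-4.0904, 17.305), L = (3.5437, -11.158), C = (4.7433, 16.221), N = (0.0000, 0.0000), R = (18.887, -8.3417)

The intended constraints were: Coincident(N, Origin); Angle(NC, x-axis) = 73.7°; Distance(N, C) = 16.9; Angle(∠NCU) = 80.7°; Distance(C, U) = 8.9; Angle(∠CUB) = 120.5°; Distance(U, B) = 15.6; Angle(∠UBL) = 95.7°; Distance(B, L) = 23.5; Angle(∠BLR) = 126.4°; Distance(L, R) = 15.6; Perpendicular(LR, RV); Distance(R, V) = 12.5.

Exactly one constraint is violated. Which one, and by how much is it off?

Distance(R, V) = 12.5 — off by 8.30.

N = (0.00, 0.00) ✓; NC at 73.70° ✓; |NC| = 16.90 ✓; ∠NCU = 80.70° ✓; |CU| = 8.900 ✓; ∠CUB = 120.5° ✓; |UB| = 15.60 ✓; ∠UBL = 95.70° ✓; |BL| = 23.50 ✓; ∠BLR = 126.4° ✓; |LR| = 15.60 ✓; ∠(LR, RV) = 90.00° ✓; |RV| = 4.200 ✗.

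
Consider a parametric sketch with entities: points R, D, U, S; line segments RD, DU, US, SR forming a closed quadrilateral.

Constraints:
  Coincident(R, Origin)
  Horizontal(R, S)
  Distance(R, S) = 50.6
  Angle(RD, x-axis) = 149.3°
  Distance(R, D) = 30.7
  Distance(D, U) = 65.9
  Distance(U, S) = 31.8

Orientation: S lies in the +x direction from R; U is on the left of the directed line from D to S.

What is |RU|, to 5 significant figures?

48.018

Checks: |DU| = 65.90 ✓; |US| = 31.80 ✓.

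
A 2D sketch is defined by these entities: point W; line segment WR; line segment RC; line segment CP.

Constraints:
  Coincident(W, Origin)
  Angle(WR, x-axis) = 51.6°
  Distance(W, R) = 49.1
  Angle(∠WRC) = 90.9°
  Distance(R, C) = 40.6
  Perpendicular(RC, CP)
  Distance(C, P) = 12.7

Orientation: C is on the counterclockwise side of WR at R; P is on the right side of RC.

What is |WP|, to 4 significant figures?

74.36

W is at the origin; WR runs at 51.6° with length 49.1, so R = 49.1·(cos 51.6°, sin 51.6°) = (30.50, 38.48). ∠WRC = 90.9°, so RC runs at 51.6° + (180° − 90.9°) = 140.7° from the x-axis; with |RC| = 40.6, C = R + 40.6·(cos 140.7°, sin 140.7°) = (-0.9196, 64.19). RC is perpendicular to CP; with |CP| = 12.7 on the right of RC, P = C + 12.7·(0.6334, 0.7738) = (7.124, 74.02). Then |WP| = |P − W| = 74.36.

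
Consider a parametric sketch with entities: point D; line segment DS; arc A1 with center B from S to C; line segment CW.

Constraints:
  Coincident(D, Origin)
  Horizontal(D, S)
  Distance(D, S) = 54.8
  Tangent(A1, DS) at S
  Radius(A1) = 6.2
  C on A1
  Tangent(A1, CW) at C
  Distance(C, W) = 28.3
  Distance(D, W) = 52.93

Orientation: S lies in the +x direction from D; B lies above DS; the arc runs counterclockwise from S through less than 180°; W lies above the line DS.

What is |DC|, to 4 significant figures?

60.49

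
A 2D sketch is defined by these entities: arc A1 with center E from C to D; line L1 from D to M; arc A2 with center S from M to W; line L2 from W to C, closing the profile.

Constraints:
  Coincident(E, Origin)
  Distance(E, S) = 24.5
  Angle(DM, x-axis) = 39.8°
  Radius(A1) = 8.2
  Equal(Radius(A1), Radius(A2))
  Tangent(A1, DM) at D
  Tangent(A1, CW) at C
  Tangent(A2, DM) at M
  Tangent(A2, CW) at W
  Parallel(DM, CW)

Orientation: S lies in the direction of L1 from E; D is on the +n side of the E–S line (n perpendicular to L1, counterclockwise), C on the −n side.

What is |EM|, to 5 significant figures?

25.836

The slot axis is L1's direction at 39.8°, so u = (cos 39.8°, sin 39.8°) = (0.76828, 0.64011) and n = (−sin 39.8°, cos 39.8°) = (-0.64011, 0.76828). E is at the origin and S lies 24.5 along u from E, so S = 24.5·u = (18.823, 15.683). Tangency of A1 to both parallel lines with radius 8.2 puts D and C at E ± 8.2·n: D = (-5.2489, 6.2999), C = (5.2489, -6.2999). Equal radii place M and W the same way about S: M = S + 8.2·n = (13.574, 21.983), W = S − 8.2·n = (24.072, 9.3828). Then |EM| = |M − E| = 25.836.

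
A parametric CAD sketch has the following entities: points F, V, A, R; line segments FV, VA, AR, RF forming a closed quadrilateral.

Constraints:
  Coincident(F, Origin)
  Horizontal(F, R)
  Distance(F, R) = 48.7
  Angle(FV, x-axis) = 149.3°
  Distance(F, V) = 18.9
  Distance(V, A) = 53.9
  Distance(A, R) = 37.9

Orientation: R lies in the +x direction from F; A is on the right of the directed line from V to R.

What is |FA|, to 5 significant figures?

35.738

Checks: FV at 149.3° ✓; |VA| = 53.90 ✓; |AR| = 37.90 ✓.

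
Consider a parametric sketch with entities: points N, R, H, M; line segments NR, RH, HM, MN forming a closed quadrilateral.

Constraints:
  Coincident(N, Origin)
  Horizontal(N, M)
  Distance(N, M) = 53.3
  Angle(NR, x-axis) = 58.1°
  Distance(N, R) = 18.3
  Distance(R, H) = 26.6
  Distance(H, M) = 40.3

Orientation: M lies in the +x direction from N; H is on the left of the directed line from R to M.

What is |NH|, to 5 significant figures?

44.389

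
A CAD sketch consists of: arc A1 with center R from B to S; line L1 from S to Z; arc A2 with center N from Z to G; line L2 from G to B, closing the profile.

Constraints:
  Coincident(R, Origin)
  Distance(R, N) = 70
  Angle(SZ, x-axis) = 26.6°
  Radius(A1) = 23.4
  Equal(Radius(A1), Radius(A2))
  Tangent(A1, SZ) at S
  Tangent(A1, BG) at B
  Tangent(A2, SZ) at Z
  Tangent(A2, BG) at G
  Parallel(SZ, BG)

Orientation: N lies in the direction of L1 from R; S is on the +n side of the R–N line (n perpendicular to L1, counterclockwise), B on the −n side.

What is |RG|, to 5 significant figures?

73.808

Tangency of A1 to both parallel lines with radius 23.4 puts S and B at R ± 23.4·n: S = (-10.478, 20.923), B = (10.478, -20.923). Equal radii place Z and G the same way about N: Z = N + 23.4·n = (52.113, 52.266), G = N − 23.4·n = (73.068, 10.420). Then |RG| = |G − R| = 73.808.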